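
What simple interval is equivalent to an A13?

augmented 6th

Take out an octave (7 from the number): 13 − 7 = 6.
That makes an augmented thirteenth a compound augmented sixth — an octave plus an augmented sixth.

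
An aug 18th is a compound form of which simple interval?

Take out 2 octaves (14 from the number): 18 − 14 = 4.
That makes an augmented eighteenth a compound augmented fourth — 2 octaves plus an augmented fourth.

augmented 4th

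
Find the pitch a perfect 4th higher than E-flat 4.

The fourth takes the letter from E up to A.
A perfect fourth spans 5 semitones, so from Eb4 the target pitch is Ab4.

A-flat 4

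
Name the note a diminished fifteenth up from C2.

Cb4

The letter stays C (same as the start), shifted two octaves up.
A diminished fifteenth is 23 semitones; 23 semitones up from C2 gives Cb4.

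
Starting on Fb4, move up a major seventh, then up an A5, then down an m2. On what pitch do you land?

A major seventh up from Fb4 is Eb5.
Eb5 up an augmented fifth → B5 (8 semitones).
Down a minor second from B5: A#5 (1 semitone down).

A#5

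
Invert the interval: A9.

First reduce the compound augmented ninth to its simple form, an augmented second.
The rule of nine gives the new number: 9 − 2 = 7, so a second becomes a seventh.
And augmented becomes diminished under inversion, so we get a diminished seventh.

diminished 7th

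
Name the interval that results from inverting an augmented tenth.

First reduce the compound augmented tenth to its simple form, an augmented third.
Interval numbers invert to sum to nine: 3 + 6 = 9, so a third inverts to a sixth.
Quality inverts too: augmented becomes diminished. That makes the inversion a diminished sixth.

diminished sixth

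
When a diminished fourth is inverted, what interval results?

augmented 5th

The rule of nine gives the new number: 9 − 4 = 5, so a fourth becomes a fifth.
Quality inverts too: diminished becomes augmented. That makes the inversion an augmented fifth.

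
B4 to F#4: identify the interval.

Descending from B4 to F#4 is the same interval as ascending F#4 to B4.
F to B spans four letter names (F-G-A-B): a fourth.
The perfect fourth spans 5 semitones, and F#4 to B4 is exactly 5 semitones — so this is a perfect fourth.

perfect fourth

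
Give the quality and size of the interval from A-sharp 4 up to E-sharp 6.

perfect 12th

A to E spans five letter names (A-B-C-D-E), plus an octave, so the interval is some kind of twelfth.
The perfect twelfth spans 19 semitones, and A#4 to E#6 is exactly 19 semitones — so this is a perfect twelfth.
(Equivalently, a compound perfect fifth: a perfect fifth plus an octave.)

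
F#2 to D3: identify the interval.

minor sixth

F to D spans six letter names (F-G-A-B-C-D) — that makes it a sixth of some quality.
F#2 to D3 is 8 semitones, a half step short of the major sixth (9), so this is minor.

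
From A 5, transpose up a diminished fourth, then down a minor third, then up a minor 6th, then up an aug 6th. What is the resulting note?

E 7

Up a diminished fourth from A5: Db6 (4 semitones up).
Down a minor third from Db6: Bb5 (3 semitones down).
A minor sixth up from Bb5 is Gb6.
Up an augmented sixth from Gb6: E7 (10 semitones up).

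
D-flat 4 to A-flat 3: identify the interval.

Descending from Db4 to Ab3 is the same interval as ascending Ab3 to Db4.
A to D spans four letter names (A-B-C-D): a fourth.
The perfect fourth spans 5 semitones, and Ab3 to Db4 is exactly 5 semitones — so this is a perfect fourth.

perfect fourth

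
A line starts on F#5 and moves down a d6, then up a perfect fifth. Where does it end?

E##5

A diminished sixth down from F#5 is A##4.
A perfect fifth up from A##4 is E##5.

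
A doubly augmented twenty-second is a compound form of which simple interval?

doubly augmented 8th

Subtracting seven from the interval number removes an octave: 22 − 14 = 8.
That makes a doubly augmented twenty-second a compound doubly augmented octave — 2 octaves plus a doubly augmented octave.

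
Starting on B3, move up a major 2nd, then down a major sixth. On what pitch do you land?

A major second up from B3 is C#4.
A major sixth down from C#4 is E3.

E3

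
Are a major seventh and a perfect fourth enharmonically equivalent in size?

A major seventh spans 11 semitones; a perfect fourth spans 5 semitones. They differ by 6.

No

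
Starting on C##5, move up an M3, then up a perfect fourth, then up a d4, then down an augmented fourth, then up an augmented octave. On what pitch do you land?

A major third up from C##5 is E##5.
A perfect fourth up from E##5 is A##5.
A diminished fourth up from A##5 is D#6.
Down an augmented fourth from D#6: A5 (6 semitones down).
A5 up an augmented octave → A#6 (13 semitones).

A#6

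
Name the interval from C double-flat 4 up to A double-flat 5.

major thirteenth

C to A spans six letter names (C-D-E-F-G-A), plus an octave — that makes it a thirteenth of some quality.
The major thirteenth spans 21 semitones, and Cbb4 to Abb5 is exactly 21 semitones — so this is a major thirteenth.
(Equivalently, a compound major sixth: a major sixth plus an octave.)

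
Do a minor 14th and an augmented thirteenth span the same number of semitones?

Both span 22 semitones: a minor fourteenth and an augmented thirteenth are the same chromatic distance.

Yes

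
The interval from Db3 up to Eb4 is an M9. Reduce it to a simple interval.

Take out an octave (7 from the number): 9 − 7 = 2.
So a major ninth is an octave plus a major second. The quality is unchanged.

major 2nd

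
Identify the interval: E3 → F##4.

E to F spans two letter names (E-F), plus an octave — that makes it a ninth of some quality.
E3 to F##4 spans 15 semitones — one semitone wider than the major ninth (14) — giving an augmented ninth.
(Equivalently, a compound augmented second: an augmented second plus an octave.)

augmented ninth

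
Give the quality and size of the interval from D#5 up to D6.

D to D is the same letter name, plus an octave — that makes it an octave of some quality.
The perfect octave is 12 semitones; here we have 11, one semitone narrower: diminished.

diminished 8th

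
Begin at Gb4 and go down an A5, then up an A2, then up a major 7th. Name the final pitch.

C5

An augmented fifth down from Gb4 is Cbb4.
Up an augmented second from Cbb4: Db4 (3 semitones up).
Db4 up a major seventh → C5 (11 semitones).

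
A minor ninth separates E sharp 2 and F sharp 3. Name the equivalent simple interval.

Take out an octave (7 from the number): 9 − 7 = 2.
That makes a minor ninth a compound minor second — an octave plus a minor second.

minor 2nd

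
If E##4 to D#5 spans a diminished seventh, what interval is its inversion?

augmented 2nd

Interval numbers invert to sum to nine: 7 + 2 = 9, so a seventh inverts to a second.
The quality also flips — diminished becomes augmented — giving an augmented second.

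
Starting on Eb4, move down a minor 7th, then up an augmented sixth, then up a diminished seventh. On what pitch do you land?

Eb4 down a minor seventh → F3 (10 semitones).
Up an augmented sixth from F3: D#4 (10 semitones up).
D#4 up a diminished seventh → C5 (9 semitones).

C5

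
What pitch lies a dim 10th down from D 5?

B-sharp 3

Counting three letter names plus an octave down from D lands on B.
A diminished tenth is 14 semitones; 14 semitones down from D5 gives B#3.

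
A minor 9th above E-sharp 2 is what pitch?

F-sharp 3

Two letters up from E (plus an octave) reaches F.
A minor ninth spans 13 semitones, so from E#2 the target pitch is F#3.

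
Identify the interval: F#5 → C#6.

F to C spans five letter names (F-G-A-B-C): a fifth.
Counting semitones, F#5→C#6 is 7, which is the perfect fifth.

perfect fifth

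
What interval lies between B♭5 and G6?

B to G spans six letter names (B-C-D-E-F-G) — that makes it a sixth of some quality.
Bb5 to G6 is 9 semitones, matching the major sixth exactly, so the quality is major.

major 6th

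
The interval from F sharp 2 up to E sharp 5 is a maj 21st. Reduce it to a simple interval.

Subtracting seven from the interval number removes an octave: 21 − 14 = 7.
So a major twenty-first is 2 octaves plus a major seventh. The quality is unchanged.

major seventh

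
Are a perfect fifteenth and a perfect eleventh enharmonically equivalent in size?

No

A perfect fifteenth spans 24 semitones; a perfect eleventh spans 17 semitones. They differ by 7.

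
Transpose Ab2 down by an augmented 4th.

The fourth takes the letter from A down to E.
Moving 6 semitones down from Ab2 (the size of an augmented fourth) reaches Ebb2.

Ebb2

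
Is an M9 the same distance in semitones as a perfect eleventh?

No

A major ninth spans 14 semitones; a perfect eleventh spans 17 semitones. They differ by 3.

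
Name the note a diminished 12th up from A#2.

Counting five letter names plus an octave up from A lands on E.
A diminished twelfth spans 18 semitones, so from A#2 the target pitch is E4.

E4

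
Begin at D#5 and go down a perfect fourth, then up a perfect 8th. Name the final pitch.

D#5 down a perfect fourth → A#4 (5 semitones).
A#4 up a perfect octave → A#5 (12 semitones).

A#5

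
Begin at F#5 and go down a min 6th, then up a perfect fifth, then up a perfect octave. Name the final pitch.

A minor sixth down from F#5 is A#4.
A#4 up a perfect fifth → E#5 (7 semitones).
E#5 up a perfect octave → E#6 (12 semitones).

E#6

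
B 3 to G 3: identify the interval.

Descending from B3 to G3 is the same interval as ascending G3 to B3.
G to B spans three letter names (G-A-B) — that makes it a third of some quality.
The major third spans 4 semitones, and G3 to B3 is exactly 4 semitones — so this is a major third.

M3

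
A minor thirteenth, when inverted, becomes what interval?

major third

First reduce the compound minor thirteenth to its simple form, a minor sixth.
Inverted interval numbers add to nine, so a sixth pairs with a third (6 + 3 = 9).
The quality also flips — minor becomes major — giving a major third.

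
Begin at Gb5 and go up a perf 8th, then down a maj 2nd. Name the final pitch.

Up a perfect octave from Gb5: Gb6 (12 semitones up).
Down a major second from Gb6: Fb6 (2 semitones down).

Fb6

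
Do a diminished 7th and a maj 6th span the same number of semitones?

A diminished seventh = 9 semitones = a major sixth; enharmonically equal.

Yes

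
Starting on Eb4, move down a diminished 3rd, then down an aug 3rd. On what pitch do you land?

Down a diminished third from Eb4: C#4 (2 semitones down).
C#4 down an augmented third → Ab3 (5 semitones).

Ab3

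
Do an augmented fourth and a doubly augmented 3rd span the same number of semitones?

Yes

An augmented fourth = 6 semitones = a doubly augmented third; enharmonically equal.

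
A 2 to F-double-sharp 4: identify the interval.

A to F spans six letter names (A-B-C-D-E-F), plus an octave: a thirteenth.
A major thirteenth would be 21 semitones; A2 to F##4 is 22, one semitone wider, so the interval is augmented.
(Equivalently, a compound augmented sixth: an augmented sixth plus an octave.)

A13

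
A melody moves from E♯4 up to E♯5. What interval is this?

E to E is the same letter name, plus an octave: an octave.
The perfect octave spans 12 semitones, and E#4 to E#5 is exactly 12 semitones — so this is a perfect octave.

perfect octave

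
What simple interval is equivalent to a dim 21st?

d7

Subtracting seven from the interval number removes an octave: 21 − 14 = 7.
That makes a diminished twenty-first a compound diminished seventh — 2 octaves plus a diminished seventh.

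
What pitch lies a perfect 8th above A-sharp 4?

For an octave the letter name doesn't change: still A, an octave up.
A perfect octave is 12 semitones; 12 semitones up from A#4 gives A#5.

A-sharp 5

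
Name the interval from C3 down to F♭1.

Descending from C3 to Fb1 is the same interval as ascending Fb1 to C3.
F to C spans five letter names (F-G-A-B-C), plus an octave: a twelfth.
A perfect twelfth would be 19 semitones; Fb1 to C3 is 20, one semitone wider, so the interval is augmented.
(Equivalently, a compound augmented fifth: an augmented fifth plus an octave.)

augmented twelfth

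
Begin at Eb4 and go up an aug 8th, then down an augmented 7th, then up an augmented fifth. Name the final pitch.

Eb4 up an augmented octave → E5 (13 semitones).
Down an augmented seventh from E5: Fb4 (12 semitones down).
Fb4 up an augmented fifth → C5 (8 semitones).

C5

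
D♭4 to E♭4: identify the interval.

D to E spans two letter names (D-E), so the interval is some kind of second.
Db4 to Eb4 is 2 semitones, matching the major second exactly, so the quality is major.

major second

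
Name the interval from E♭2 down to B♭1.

P4

Descending from Eb2 to Bb1 is the same interval as ascending Bb1 to Eb2.
B to E spans four letter names (B-C-D-E): a fourth.
Counting semitones, Bb1→Eb2 is 5, which is the perfect fourth.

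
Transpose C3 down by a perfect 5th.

Counting five letter names down from C lands on F.
Moving 7 semitones down from C3 (the size of a perfect fifth) reaches F2.

F2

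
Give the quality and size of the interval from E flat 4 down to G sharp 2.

Descending from Eb4 to G#2 is the same interval as ascending G#2 to Eb4.
G to E spans six letter names (G-A-B-C-D-E), plus an octave, so the interval is some kind of thirteenth.
G#2 to Eb4 spans 19 semitones — two semitones narrower than the major thirteenth (21) — giving a diminished thirteenth.
(Equivalently, a compound diminished sixth: a diminished sixth plus an octave.)

diminished 13th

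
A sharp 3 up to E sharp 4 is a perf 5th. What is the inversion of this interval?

P4

Interval numbers invert to sum to nine: 5 + 4 = 9, so a fifth inverts to a fourth.
Quality inverts too: perfect stays perfect. That makes the inversion a perfect fourth.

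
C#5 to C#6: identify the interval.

perfect octave

C to C is the same letter name, plus an octave, so the interval is some kind of octave.
The perfect octave spans 12 semitones, and C#5 to C#6 is exactly 12 semitones — so this is a perfect octave.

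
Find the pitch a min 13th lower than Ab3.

C2

Counting six letter names plus an octave down from A lands on C.
A minor thirteenth is 20 semitones; 20 semitones down from Ab3 gives C2.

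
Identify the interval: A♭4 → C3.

minor thirteenth

Descending from Ab4 to C3 is the same interval as ascending C3 to Ab4.
C to A spans six letter names (C-D-E-F-G-A), plus an octave — that makes it a thirteenth of some quality.
A major thirteenth would be 21 semitones, but C3 to Ab4 is 20 — one semitone narrower, making it a minor thirteenth.
(Equivalently, a compound minor sixth: a minor sixth plus an octave.)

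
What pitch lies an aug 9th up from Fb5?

Two letters up from F (plus an octave) reaches G.
Moving 15 semitones up from Fb5 (the size of an augmented ninth) reaches G6.

G6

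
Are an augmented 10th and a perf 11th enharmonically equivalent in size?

An augmented tenth = 17 semitones = a perfect eleventh; enharmonically equal.

Yes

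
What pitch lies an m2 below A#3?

Counting two letter names down from A lands on G.
A minor second spans 1 semitone, so from A#3 the target pitch is G##3.

G##3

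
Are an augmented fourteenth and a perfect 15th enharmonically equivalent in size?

Both span 24 semitones: an augmented fourteenth and a perfect fifteenth are the same chromatic distance.

Yes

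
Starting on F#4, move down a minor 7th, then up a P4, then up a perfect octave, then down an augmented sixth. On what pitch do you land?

Eb4

A minor seventh down from F#4 is G#3.
Up a perfect fourth from G#3: C#4 (5 semitones up).
A perfect octave up from C#4 is C#5.
Down an augmented sixth from C#5: Eb4 (10 semitones down).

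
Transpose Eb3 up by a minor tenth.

Three letters up from E (plus an octave) reaches G.
A minor tenth is 15 semitones; 15 semitones up from Eb3 gives Gb4.

Gb4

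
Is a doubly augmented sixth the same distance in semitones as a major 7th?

A doubly augmented sixth spans 11 semitones, and a major seventh also spans 11 semitones — they're enharmonic.

Yes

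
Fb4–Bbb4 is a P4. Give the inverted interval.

perfect fifth

Interval numbers invert to sum to nine: 4 + 5 = 9, so a fourth inverts to a fifth.
The quality also flips — perfect stays perfect — giving a perfect fifth.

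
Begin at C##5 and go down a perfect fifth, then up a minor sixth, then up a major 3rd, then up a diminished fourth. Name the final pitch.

A perfect fifth down from C##5 is F##4.
F##4 up a minor sixth → D#5 (8 semitones).
A major third up from D#5 is F##5.
A diminished fourth up from F##5 is B5.

B5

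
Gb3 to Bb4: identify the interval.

major 10th

G to B spans three letter names (G-A-B), plus an octave: a tenth.
The major tenth spans 16 semitones, and Gb3 to Bb4 is exactly 16 semitones — so this is a major tenth.
(Equivalently, a compound major third: a major third plus an octave.)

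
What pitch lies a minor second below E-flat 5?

D 5

Two letter names down from E: D.
A minor second spans 1 semitone, so from Eb5 the target pitch is D5.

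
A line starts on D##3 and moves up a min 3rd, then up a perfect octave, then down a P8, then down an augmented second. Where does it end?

A minor third up from D##3 is F##3.
Up a perfect octave from F##3: F##4 (12 semitones up).
F##4 down a perfect octave → F##3 (12 semitones).
Down an augmented second from F##3: E3 (3 semitones down).

E3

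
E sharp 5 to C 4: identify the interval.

Descending from E#5 to C4 is the same interval as ascending C4 to E#5.
C to E spans three letter names (C-D-E), plus an octave — that makes it a tenth of some quality.
C4 to E#5 spans 17 semitones — one semitone wider than the major tenth (16) — giving an augmented tenth.
(Equivalently, a compound augmented third: an augmented third plus an octave.)

augmented tenth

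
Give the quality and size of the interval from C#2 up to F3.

diminished eleventh

C to F spans four letter names (C-D-E-F), plus an octave: an eleventh.
C#2 to F3 spans 16 semitones — one semitone narrower than the perfect eleventh (17) — giving a diminished eleventh.
(Equivalently, a compound diminished fourth: a diminished fourth plus an octave.)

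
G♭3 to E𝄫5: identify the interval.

minor thirteenth

G to E spans six letter names (G-A-B-C-D-E), plus an octave: a thirteenth.
At 20 semitones, Gb3→Ebb5 falls one short of a major thirteenth: minor.
(Equivalently, a compound minor sixth: a minor sixth plus an octave.)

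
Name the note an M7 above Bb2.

A3

The seventh takes the letter from B up to A.
Moving 11 semitones up from Bb2 (the size of a major seventh) reaches A3.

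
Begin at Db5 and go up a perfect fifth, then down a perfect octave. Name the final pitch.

A perfect fifth up from Db5 is Ab5.
A perfect octave down from Ab5 is Ab4.

Ab4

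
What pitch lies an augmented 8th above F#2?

The letter stays F (same as the start), shifted an octave up.
Moving 13 semitones up from F#2 (the size of an augmented octave) reaches F##3.

F##3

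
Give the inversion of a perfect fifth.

perfect 4th

Inverted interval numbers add to nine, so a fifth pairs with a fourth (5 + 4 = 9).
The quality also flips — perfect stays perfect — giving a perfect fourth.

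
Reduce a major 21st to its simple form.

Each octave removed subtracts seven from the number: 21 − 14 = 7.
That makes a major twenty-first a compound major seventh — 2 octaves plus a major seventh.

M7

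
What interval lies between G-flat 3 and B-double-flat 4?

G to B spans three letter names (G-A-B), plus an octave — that makes it a tenth of some quality.
A major tenth would be 16 semitones, but Gb3 to Bbb4 is 15 — one semitone narrower, making it a minor tenth.
(Equivalently, a compound minor third: a minor third plus an octave.)

minor tenth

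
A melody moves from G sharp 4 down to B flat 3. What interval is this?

A6

Descending from G#4 to Bb3 is the same interval as ascending Bb3 to G#4.
B to G spans six letter names (B-C-D-E-F-G), so the interval is some kind of sixth.
Bb3 to G#4 spans 10 semitones — one semitone wider than the major sixth (9) — giving an augmented sixth.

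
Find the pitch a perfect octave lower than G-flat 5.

G-flat 4

An octave keeps the letter name G, an octave down from G.
A perfect octave spans 12 semitones, so from Gb5 the target pitch is Gb4.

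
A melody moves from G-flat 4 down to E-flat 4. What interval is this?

Descending from Gb4 to Eb4 is the same interval as ascending Eb4 to Gb4.
E to G spans three letter names (E-F-G) — that makes it a third of some quality.
At 3 semitones, Eb4→Gb4 falls one short of a major third: minor.

minor third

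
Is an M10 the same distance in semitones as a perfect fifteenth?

A major tenth spans 16 semitones; a perfect fifteenth spans 24 semitones. They differ by 8.

No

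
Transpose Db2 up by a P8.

An octave keeps the letter name D, an octave up from D.
Moving 12 semitones up from Db2 (the size of a perfect octave) reaches Db3.

Db3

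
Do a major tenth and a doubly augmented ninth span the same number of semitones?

A major tenth = 16 semitones = a doubly augmented ninth; enharmonically equal.

Yes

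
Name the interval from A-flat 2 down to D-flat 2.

perfect fifth

Descending from Ab2 to Db2 is the same interval as ascending Db2 to Ab2.
D to A spans five letter names (D-E-F-G-A), so the interval is some kind of fifth.
The perfect fifth spans 7 semitones, and Db2 to Ab2 is exactly 7 semitones — so this is a perfect fifth.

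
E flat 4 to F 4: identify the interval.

major second

E to F spans two letter names (E-F): a second.
The major second spans 2 semitones, and Eb4 to F4 is exactly 2 semitones — so this is a major second.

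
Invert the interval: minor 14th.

major second

First reduce the compound minor fourteenth to its simple form, a minor seventh.
Inverted interval numbers add to nine, so a seventh pairs with a second (7 + 2 = 9).
And minor becomes major under inversion, so we get a major second.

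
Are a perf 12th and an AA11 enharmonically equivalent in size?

Both span 19 semitones: a perfect twelfth and a doubly augmented eleventh are the same chromatic distance.

Yes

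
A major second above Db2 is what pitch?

Two letter names up from D: E.
A major second is 2 semitones; 2 semitones up from Db2 gives Eb2.

Eb2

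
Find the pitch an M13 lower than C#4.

Counting six letter names plus an octave down from C lands on E.
A major thirteenth is 21 semitones; 21 semitones down from C#4 gives E2.

E2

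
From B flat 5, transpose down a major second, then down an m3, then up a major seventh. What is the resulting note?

E 6

A major second down from Bb5 is Ab5.
Down a minor third from Ab5: F5 (3 semitones down).
Up a major seventh from F5: E6 (11 semitones up).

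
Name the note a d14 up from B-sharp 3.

A 5

Seven letters up from B (plus an octave) reaches A.
A diminished fourteenth spans 21 semitones, so from B#3 the target pitch is A5.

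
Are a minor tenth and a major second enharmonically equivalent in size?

No

A minor tenth is 15 semitones but a major second is 2 semitones — different sizes.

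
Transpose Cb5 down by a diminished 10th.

A3

The tenth's letter: C down three letter names plus an octave → A.
A diminished tenth spans 14 semitones, so from Cb5 the target pitch is A3.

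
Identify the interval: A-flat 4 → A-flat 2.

perfect 15th

Descending from Ab4 to Ab2 is the same interval as ascending Ab2 to Ab4.
A to A is the same letter name, plus 2 octaves — that makes it a fifteenth of some quality.
Ab2 to Ab4 is 24 semitones, matching the perfect fifteenth exactly, so the quality is perfect.
(Equivalently, a compound perfect octave: a perfect octave plus an octave.)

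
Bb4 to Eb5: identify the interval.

perfect fourth

B to E spans four letter names (B-C-D-E), so the interval is some kind of fourth.
Bb4 to Eb5 is 5 semitones, matching the perfect fourth exactly, so the quality is perfect.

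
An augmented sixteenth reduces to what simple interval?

augmented second

Subtracting seven from the interval number removes an octave: 16 − 14 = 2.
So an augmented sixteenth is 2 octaves plus an augmented second. The quality is unchanged.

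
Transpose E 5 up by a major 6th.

Six letter names up from E: C.
Moving 9 semitones up from E5 (the size of a major sixth) reaches C#6.

C-sharp 6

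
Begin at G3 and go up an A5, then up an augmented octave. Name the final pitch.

G3 up an augmented fifth → D#4 (8 semitones).
Up an augmented octave from D#4: D##5 (13 semitones up).

D##5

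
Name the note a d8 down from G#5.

G##4

For an octave the letter name doesn't change: still G, an octave down.
Moving 11 semitones down from G#5 (the size of a diminished octave) reaches G##4.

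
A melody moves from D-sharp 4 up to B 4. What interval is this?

D to B spans six letter names (D-E-F-G-A-B), so the interval is some kind of sixth.
A major sixth would be 9 semitones, but D#4 to B4 is 8 — one semitone narrower, making it a minor sixth.

minor sixth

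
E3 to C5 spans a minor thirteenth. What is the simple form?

minor sixth

Subtracting seven from the interval number removes an octave: 13 − 7 = 6.
So a minor thirteenth is an octave plus a minor sixth. The quality is unchanged.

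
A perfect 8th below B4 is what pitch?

B3

For an octave the letter name doesn't change: still B, an octave down.
A perfect octave spans 12 semitones, so from B4 the target pitch is B3.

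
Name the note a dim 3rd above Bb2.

Counting three letter names up from B lands on D.
A diminished third is 2 semitones; 2 semitones up from Bb2 gives Dbb3.

Dbb3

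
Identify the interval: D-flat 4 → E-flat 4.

D to E spans two letter names (D-E), so the interval is some kind of second.
Counting semitones, Db4→Eb4 is 2, which is the major second.

major second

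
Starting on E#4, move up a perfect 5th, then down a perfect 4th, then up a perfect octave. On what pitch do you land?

Up a perfect fifth from E#4: B#4 (7 semitones up).
Down a perfect fourth from B#4: F##4 (5 semitones down).
A perfect octave up from F##4 is F##5.

F##5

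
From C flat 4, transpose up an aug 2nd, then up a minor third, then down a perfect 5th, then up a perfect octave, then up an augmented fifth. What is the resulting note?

Up an augmented second from Cb4: D4 (3 semitones up).
A minor third up from D4 is F4.
A perfect fifth down from F4 is Bb3.
Bb3 up a perfect octave → Bb4 (12 semitones).
Up an augmented fifth from Bb4: F#5 (8 semitones up).

F sharp 5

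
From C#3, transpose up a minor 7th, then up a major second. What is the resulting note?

C#4

Up a minor seventh from C#3: B3 (10 semitones up).
A major second up from B3 is C#4.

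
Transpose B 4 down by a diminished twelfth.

Counting five letter names plus an octave down from B lands on E.
Moving 18 semitones down from B4 (the size of a diminished twelfth) reaches E#3.

E-sharp 3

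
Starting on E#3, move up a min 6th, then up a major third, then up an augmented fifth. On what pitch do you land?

A minor sixth up from E#3 is C#4.
C#4 up a major third → E#4 (4 semitones).
Up an augmented fifth from E#4: B##4 (8 semitones up).

B##4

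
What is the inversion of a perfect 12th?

P4

First reduce the compound perfect twelfth to its simple form, a perfect fifth.
The rule of nine gives the new number: 9 − 5 = 4, so a fifth becomes a fourth.
Quality inverts too: perfect stays perfect. That makes the inversion a perfect fourth.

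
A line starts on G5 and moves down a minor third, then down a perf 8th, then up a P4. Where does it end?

A4

G5 down a minor third → E5 (3 semitones).
Down a perfect octave from E5: E4 (12 semitones down).
E4 up a perfect fourth → A4 (5 semitones).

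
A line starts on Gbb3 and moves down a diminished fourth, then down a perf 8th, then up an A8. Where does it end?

A diminished fourth down from Gbb3 is Db3.
Db3 down a perfect octave → Db2 (12 semitones).
An augmented octave up from Db2 is D3.

D3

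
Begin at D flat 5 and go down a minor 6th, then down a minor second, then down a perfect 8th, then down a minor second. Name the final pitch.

D sharp 3

Down a minor sixth from Db5: F4 (8 semitones down).
F4 down a minor second → E4 (1 semitone).
Down a perfect octave from E4: E3 (12 semitones down).
A minor second down from E3 is D#3.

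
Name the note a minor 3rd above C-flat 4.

E-double-flat 4

Counting three letter names up from C lands on E.
A minor third is 3 semitones; 3 semitones up from Cb4 gives Ebb4.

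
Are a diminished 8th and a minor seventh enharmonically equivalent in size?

No

11 semitones (diminished octave) vs 10 semitones (minor seventh): not equal.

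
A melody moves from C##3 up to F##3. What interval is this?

P4

C to F spans four letter names (C-D-E-F) — that makes it a fourth of some quality.
Counting semitones, C##3→F##3 is 5, which is the perfect fourth.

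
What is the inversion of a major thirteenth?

First reduce the compound major thirteenth to its simple form, a major sixth.
Inverted interval numbers add to nine, so a sixth pairs with a third (6 + 3 = 9).
Quality inverts too: major becomes minor. That makes the inversion a minor third.

minor 3rd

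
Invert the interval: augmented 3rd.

diminished sixth

Interval numbers invert to sum to nine: 3 + 6 = 9, so a third inverts to a sixth.
And augmented becomes diminished under inversion, so we get a diminished sixth.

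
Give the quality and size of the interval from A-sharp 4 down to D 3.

Descending from A#4 to D3 is the same interval as ascending D3 to A#4.
D to A spans five letter names (D-E-F-G-A), plus an octave — that makes it a twelfth of some quality.
D3 to A#4 spans 20 semitones — one semitone wider than the perfect twelfth (19) — giving an augmented twelfth.
(Equivalently, a compound augmented fifth: an augmented fifth plus an octave.)

augmented twelfth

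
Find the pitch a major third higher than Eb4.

G4

The third takes the letter from E up to G.
Moving 4 semitones up from Eb4 (the size of a major third) reaches G4.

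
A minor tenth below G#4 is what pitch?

Counting three letter names plus an octave down from G lands on E.
A minor tenth spans 15 semitones, so from G#4 the target pitch is E#3.

E#3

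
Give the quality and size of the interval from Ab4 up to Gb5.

minor seventh

A to G spans seven letter names (A-B-C-D-E-F-G), so the interval is some kind of seventh.
Ab4 to Gb5 is 10 semitones, a half step short of the major seventh (11), so this is minor.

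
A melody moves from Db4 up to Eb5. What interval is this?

D to E spans two letter names (D-E), plus an octave, so the interval is some kind of ninth.
Counting semitones, Db4→Eb5 is 14, which is the major ninth.
(Equivalently, a compound major second: a major second plus an octave.)

major ninth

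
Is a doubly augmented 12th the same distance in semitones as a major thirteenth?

Both span 21 semitones: a doubly augmented twelfth and a major thirteenth are the same chromatic distance.

Yes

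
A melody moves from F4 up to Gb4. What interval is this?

F to G spans two letter names (F-G), so the interval is some kind of second.
At 1 semitone, F4→Gb4 falls one short of a major second: minor.

minor 2nd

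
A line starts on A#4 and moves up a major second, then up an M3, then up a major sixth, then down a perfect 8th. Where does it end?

A#4 up a major second → B#4 (2 semitones).
B#4 up a major third → D##5 (4 semitones).
A major sixth up from D##5 is B##5.
Down a perfect octave from B##5: B##4 (12 semitones down).

B##4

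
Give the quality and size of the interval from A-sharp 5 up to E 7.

d12

A to E spans five letter names (A-B-C-D-E), plus an octave, so the interval is some kind of twelfth.
The perfect twelfth is 19 semitones; here we have 18, one semitone narrower: diminished.
(Equivalently, a compound diminished fifth: a diminished fifth plus an octave.)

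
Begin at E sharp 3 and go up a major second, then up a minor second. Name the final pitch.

A major second up from E#3 is F##3.
Up a minor second from F##3: G#3 (1 semitone up).

G sharp 3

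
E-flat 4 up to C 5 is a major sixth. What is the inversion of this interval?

Inverted interval numbers add to nine, so a sixth pairs with a third (6 + 3 = 9).
The quality also flips — major becomes minor — giving a minor third.

m3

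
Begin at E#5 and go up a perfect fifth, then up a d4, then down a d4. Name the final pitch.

E#5 up a perfect fifth → B#5 (7 semitones).
Up a diminished fourth from B#5: E6 (4 semitones up).
E6 down a diminished fourth → B#5 (4 semitones).

B#5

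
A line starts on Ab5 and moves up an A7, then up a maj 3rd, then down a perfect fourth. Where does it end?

F##6

An augmented seventh up from Ab5 is G#6.
Up a major third from G#6: B#6 (4 semitones up).
B#6 down a perfect fourth → F##6 (5 semitones).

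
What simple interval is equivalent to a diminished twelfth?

Take out an octave (7 from the number): 12 − 7 = 5.
So a diminished twelfth is an octave plus a diminished fifth. The quality is unchanged.

d5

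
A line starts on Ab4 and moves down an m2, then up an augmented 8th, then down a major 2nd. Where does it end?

Down a minor second from Ab4: G4 (1 semitone down).
Up an augmented octave from G4: G#5 (13 semitones up).
Down a major second from G#5: F#5 (2 semitones down).

F#5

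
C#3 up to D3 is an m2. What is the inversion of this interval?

M7

Inverted interval numbers add to nine, so a second pairs with a seventh (2 + 7 = 9).
Quality inverts too: minor becomes major. That makes the inversion a major seventh.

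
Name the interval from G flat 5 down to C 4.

d12

Descending from Gb5 to C4 is the same interval as ascending C4 to Gb5.
C to G spans five letter names (C-D-E-F-G), plus an octave — that makes it a twelfth of some quality.
C4 to Gb5 spans 18 semitones — one semitone narrower than the perfect twelfth (19) — giving a diminished twelfth.
(Equivalently, a compound diminished fifth: a diminished fifth plus an octave.)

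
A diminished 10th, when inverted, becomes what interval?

First reduce the compound diminished tenth to its simple form, a diminished third.
Interval numbers invert to sum to nine: 3 + 6 = 9, so a third inverts to a sixth.
The quality also flips — diminished becomes augmented — giving an augmented sixth.

augmented sixth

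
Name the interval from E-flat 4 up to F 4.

major second

E to F spans two letter names (E-F) — that makes it a second of some quality.
Counting semitones, Eb4→F4 is 2, which is the major second.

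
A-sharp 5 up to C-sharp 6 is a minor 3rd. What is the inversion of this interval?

M6

The rule of nine gives the new number: 9 − 3 = 6, so a third becomes a sixth.
Quality inverts too: minor becomes major. That makes the inversion a major sixth.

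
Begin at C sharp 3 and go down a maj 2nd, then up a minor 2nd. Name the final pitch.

A major second down from C#3 is B2.
Up a minor second from B2: C3 (1 semitone up).

C 3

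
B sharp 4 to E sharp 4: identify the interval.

Descending from B#4 to E#4 is the same interval as ascending E#4 to B#4.
E to B spans five letter names (E-F-G-A-B) — that makes it a fifth of some quality.
Counting semitones, E#4→B#4 is 7, which is the perfect fifth.

perfect fifth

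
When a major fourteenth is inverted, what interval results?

First reduce the compound major fourteenth to its simple form, a major seventh.
Interval numbers invert to sum to nine: 7 + 2 = 9, so a seventh inverts to a second.
Quality inverts too: major becomes minor. That makes the inversion a minor second.

minor 2nd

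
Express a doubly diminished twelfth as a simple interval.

Subtracting seven from the interval number removes an octave: 12 − 7 = 5.
So a doubly diminished twelfth is an octave plus a doubly diminished fifth. The quality is unchanged.

doubly diminished fifth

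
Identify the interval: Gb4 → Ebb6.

minor thirteenth

G to E spans six letter names (G-A-B-C-D-E), plus an octave, so the interval is some kind of thirteenth.
Gb4 to Ebb6 is 20 semitones, a half step short of the major thirteenth (21), so this is minor.
(Equivalently, a compound minor sixth: a minor sixth plus an octave.)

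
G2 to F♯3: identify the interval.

G to F spans seven letter names (G-A-B-C-D-E-F): a seventh.
Counting semitones, G2→F#3 is 11, which is the major seventh.

major seventh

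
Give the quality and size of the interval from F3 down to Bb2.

Descending from F3 to Bb2 is the same interval as ascending Bb2 to F3.
B to F spans five letter names (B-C-D-E-F), so the interval is some kind of fifth.
The perfect fifth spans 7 semitones, and Bb2 to F3 is exactly 7 semitones — so this is a perfect fifth.

perfect fifth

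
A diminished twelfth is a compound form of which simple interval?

Subtracting seven from the interval number removes an octave: 12 − 7 = 5.
That makes a diminished twelfth a compound diminished fifth — an octave plus a diminished fifth.

d5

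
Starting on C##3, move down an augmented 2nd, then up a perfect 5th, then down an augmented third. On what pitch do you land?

C##3 down an augmented second → B2 (3 semitones).
B2 up a perfect fifth → F#3 (7 semitones).
An augmented third down from F#3 is Db3.

Db3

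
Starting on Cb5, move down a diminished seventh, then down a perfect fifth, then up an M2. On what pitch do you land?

A3

A diminished seventh down from Cb5 is D4.
Down a perfect fifth from D4: G3 (7 semitones down).
G3 up a major second → A3 (2 semitones).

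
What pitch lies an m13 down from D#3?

Counting six letter names plus an octave down from D lands on F.
Moving 20 semitones down from D#3 (the size of a minor thirteenth) reaches F##1.

F##1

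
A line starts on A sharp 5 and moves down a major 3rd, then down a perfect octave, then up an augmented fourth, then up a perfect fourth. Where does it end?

A#5 down a major third → F#5 (4 semitones).
A perfect octave down from F#5 is F#4.
F#4 up an augmented fourth → B#4 (6 semitones).
A perfect fourth up from B#4 is E#5.

E sharp 5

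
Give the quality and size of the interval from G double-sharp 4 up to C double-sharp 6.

perfect eleventh

G to C spans four letter names (G-A-B-C), plus an octave: an eleventh.
G##4 to C##6 is 17 semitones, matching the perfect eleventh exactly, so the quality is perfect.
(Equivalently, a compound perfect fourth: a perfect fourth plus an octave.)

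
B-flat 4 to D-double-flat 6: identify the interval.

B to D spans three letter names (B-C-D), plus an octave, so the interval is some kind of tenth.
The major tenth is 16 semitones; here we have 14, two semitones narrower: diminished.
(Equivalently, a compound diminished third: a diminished third plus an octave.)

diminished tenth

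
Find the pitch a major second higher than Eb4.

F4

Counting two letter names up from E lands on F.
A major second is 2 semitones; 2 semitones up from Eb4 gives F4.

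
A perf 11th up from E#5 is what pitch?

Four letters up from E (plus an octave) reaches A.
A perfect eleventh spans 17 semitones, so from E#5 the target pitch is A#6.

A#6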